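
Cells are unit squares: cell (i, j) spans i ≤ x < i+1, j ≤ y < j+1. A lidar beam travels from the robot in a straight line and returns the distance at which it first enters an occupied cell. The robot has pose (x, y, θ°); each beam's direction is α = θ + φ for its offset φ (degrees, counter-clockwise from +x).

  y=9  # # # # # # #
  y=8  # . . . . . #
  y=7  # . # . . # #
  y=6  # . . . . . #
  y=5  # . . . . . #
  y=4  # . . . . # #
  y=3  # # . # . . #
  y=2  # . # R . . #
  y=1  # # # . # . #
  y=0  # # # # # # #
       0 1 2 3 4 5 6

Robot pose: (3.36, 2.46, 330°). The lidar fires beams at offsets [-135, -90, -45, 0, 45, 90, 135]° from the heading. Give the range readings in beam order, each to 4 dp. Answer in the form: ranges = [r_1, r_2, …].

ranges = [0.3727, 0.7200, 1.5115, 0.9200, 2.7331, 0.6235, 0.5590]

beam 1: φ=-135°, α=195°
  dir = (cos 195°, sin 195°) = (-0.9659, -0.2588); from cell (3,2)
  next x-line at t=0.3727, next y-line at t=1.7773; Δt_x=1.0353, Δt_y=3.8637
    x: enter (2,2) at t=0.3727 ← occupied
  → r_1 = 0.3727
beam 2: φ=-90°, α=240°
  dir = (cos 240°, sin 240°) = (-0.5000, -0.8660); from cell (3,2)
  next x-line at t=0.7200, next y-line at t=0.5312; Δt_x=2.0000, Δt_y=1.1547
    y: enter (3,1) at t=0.5312
    x: enter (2,1) at t=0.7200 ← occupied
  → r_2 = 0.7200
beam 3: φ=-45°, α=285°
  dir = (cos 285°, sin 285°) = (0.2588, -0.9659); from cell (3,2)
  next x-line at t=2.4728, next y-line at t=0.4762; Δt_x=3.8637, Δt_y=1.0353
    y: enter (3,1) at t=0.4762
    y: enter (3,0) at t=1.5115 ← occupied
  → r_3 = 1.5115
beam 4: φ=0°, α=330°
  dir = (cos 330°, sin 330°) = (0.8660, -0.5000); from cell (3,2)
  next x-line at t=0.7390, next y-line at t=0.9200; Δt_x=1.1547, Δt_y=2.0000
    x: enter (4,2) at t=0.7390
    y: enter (4,1) at t=0.9200 ← occupied
  → r_4 = 0.9200
beam 5: φ=45°, α=15°
  dir = (cos 15°, sin 15°) = (0.9659, 0.2588); from cell (3,2)
  next x-line at t=0.6626, next y-line at t=2.0864; Δt_x=1.0353, Δt_y=3.8637
    x: enter (4,2) at t=0.6626
    x: enter (5,2) at t=1.6979
    y: enter (5,3) at t=2.0864
    x: enter (6,3) at t=2.7331 ← occupied
  → r_5 = 2.7331
beam 6: φ=90°, α=60°
  dir = (cos 60°, sin 60°) = (0.5000, 0.8660); from cell (3,2)
  next x-line at t=1.2800, next y-line at t=0.6235; Δt_x=2.0000, Δt_y=1.1547
    y: enter (3,3) at t=0.6235 ← occupied
  → r_6 = 0.6235
beam 7: φ=135°, α=105°
  dir = (cos 105°, sin 105°) = (-0.2588, 0.9659); from cell (3,2)
  next x-line at t=1.3909, next y-line at t=0.5590; Δt_x=3.8637, Δt_y=1.0353
    y: enter (3,3) at t=0.5590 ← occupied
  → r_7 = 0.5590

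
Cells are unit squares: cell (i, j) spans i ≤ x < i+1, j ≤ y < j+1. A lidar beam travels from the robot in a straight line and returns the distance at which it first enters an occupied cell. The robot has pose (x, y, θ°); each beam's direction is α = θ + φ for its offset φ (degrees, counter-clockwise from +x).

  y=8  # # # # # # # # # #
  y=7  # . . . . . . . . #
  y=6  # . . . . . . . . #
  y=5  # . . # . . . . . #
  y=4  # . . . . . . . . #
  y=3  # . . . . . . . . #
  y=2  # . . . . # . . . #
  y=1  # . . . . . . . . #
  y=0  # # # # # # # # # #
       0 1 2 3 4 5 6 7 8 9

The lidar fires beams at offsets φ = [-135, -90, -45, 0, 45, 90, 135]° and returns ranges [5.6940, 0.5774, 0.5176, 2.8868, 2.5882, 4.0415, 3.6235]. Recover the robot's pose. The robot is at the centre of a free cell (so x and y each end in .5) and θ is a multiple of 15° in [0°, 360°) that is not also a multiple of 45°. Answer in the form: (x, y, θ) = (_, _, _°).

The pose lattice has 54·16 = 864 candidates. Test each by forward raycasting.
  (6.5, 7.5, 75°): beam 1 = 5.0000 ≠ 5.6940 ✗
  (8.5, 3.5, 105°): beam 1 = 0.5774 ≠ 5.6940 ✗
  (1.5, 5.5, 255°): beam 1 = 1.0000 ≠ 5.6940 ✗
  (6.5, 1.5, 75°): beam 1 = 0.5774 ≠ 5.6940 ✗
  (3.5, 3.5, 120°): beam 1 = 1.9319 ≠ 5.6940 ✗
  …
  (3.5, 4.5, 150°): r_1=5.6940, r_2=0.5774, r_3=0.5176, r_4=2.8868, r_5=2.5882, r_6=4.0415, r_7=3.6235 — all match ✓
Unique over the lattice → pose = (3.5, 4.5, 150°).

(x, y, θ) = (3.5, 4.5, 150°)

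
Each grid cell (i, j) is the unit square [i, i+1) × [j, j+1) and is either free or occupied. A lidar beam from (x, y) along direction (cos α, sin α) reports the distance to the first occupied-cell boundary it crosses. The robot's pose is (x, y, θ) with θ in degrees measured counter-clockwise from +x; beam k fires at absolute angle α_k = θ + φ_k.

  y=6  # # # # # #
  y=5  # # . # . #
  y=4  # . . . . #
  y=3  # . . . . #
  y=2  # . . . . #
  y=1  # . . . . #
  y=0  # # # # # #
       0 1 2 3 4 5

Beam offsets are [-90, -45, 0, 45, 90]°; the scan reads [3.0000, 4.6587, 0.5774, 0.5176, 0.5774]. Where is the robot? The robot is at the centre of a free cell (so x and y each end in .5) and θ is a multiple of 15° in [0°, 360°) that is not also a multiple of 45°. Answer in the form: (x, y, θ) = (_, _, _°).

(x, y, θ) = (2.5, 5.5, 330°)

The pose lattice has 18·16 = 288 candidates. Test each by forward raycasting.
  (2.5, 5.5, 120°): beam 1 = 0.5774 ≠ 3.0000 ✗
  (4.5, 3.5, 300°): beam 1 = 4.0415 ≠ 3.0000 ✗
  (4.5, 4.5, 165°): beam 1 = 1.5529 ≠ 3.0000 ✗
  …
  (2.5, 5.5, 330°): r_1=3.0000, r_2=4.6587, r_3=0.5774, r_4=0.5176, r_5=0.5774 — all match ✓
Only this pose fits every beam.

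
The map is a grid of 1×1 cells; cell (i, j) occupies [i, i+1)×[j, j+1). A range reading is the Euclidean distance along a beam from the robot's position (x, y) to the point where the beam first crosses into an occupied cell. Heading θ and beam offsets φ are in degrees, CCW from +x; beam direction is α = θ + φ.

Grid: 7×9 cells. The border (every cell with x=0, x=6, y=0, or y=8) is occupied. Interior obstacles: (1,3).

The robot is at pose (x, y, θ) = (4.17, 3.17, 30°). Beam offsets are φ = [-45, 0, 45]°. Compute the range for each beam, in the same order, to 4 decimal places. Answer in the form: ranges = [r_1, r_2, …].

ranges = [1.8946, 2.1131, 5.0004]

beam 1: φ=-45°, α=345°
  dir = (cos 345°, sin 345°) = (0.9659, -0.2588); from cell (4,3)
  next x-line at t=0.8593, next y-line at t=0.6568; Δt_x=1.0353, Δt_y=3.8637
    y: enter (4,2) at t=0.6568
    x: enter (5,2) at t=0.8593
    x: enter (6,2) at t=1.8946 ← occupied
  → r_1 = 1.8946
beam 2: φ=0°, α=30°
  dir = (cos 30°, sin 30°) = (0.8660, 0.5000); from cell (4,3)
  next x-line at t=0.9584, next y-line at t=1.6600; Δt_x=1.1547, Δt_y=2.0000
    x: enter (5,3) at t=0.9584
    y: enter (5,4) at t=1.6600
    x: enter (6,4) at t=2.1131 ← occupied
  → r_2 = 2.1131
beam 3: φ=45°, α=75°
  dir = (cos 75°, sin 75°) = (0.2588, 0.9659); from cell (4,3)
  next x-line at t=3.2069, next y-line at t=0.8593; Δt_x=3.8637, Δt_y=1.0353
    y: enter (4,4) at t=0.8593
    y: enter (4,5) at t=1.8946
    y: enter (4,6) at t=2.9298
    x: enter (5,6) at t=3.2069
    y: enter (5,7) at t=3.9651
    y: enter (5,8) at t=5.0004 ← occupied
  → r_3 = 5.0004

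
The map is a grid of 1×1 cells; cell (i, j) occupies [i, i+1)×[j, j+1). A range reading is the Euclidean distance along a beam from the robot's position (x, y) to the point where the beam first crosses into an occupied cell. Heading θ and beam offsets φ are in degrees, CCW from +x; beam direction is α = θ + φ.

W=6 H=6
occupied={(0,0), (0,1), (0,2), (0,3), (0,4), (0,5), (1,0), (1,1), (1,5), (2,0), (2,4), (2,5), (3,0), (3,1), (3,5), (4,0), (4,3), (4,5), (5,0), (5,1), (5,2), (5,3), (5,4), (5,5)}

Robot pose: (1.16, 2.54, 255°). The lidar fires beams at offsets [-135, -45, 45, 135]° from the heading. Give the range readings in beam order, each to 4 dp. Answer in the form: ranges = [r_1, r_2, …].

ranges = [0.3200, 0.1848, 0.6235, 4.4341]

beam 1: φ=-135°, α=120°
  cosα=-0.5000 sinα=0.8660 | (1,2) | tMaxX 0.3200 tMaxY 0.5312 | tΔX 2.0000 tΔY 1.1547
    t=0.3200 [x] (0,2) — stop
  → r_1 = 0.3200
beam 2: φ=-45°, α=210°
  cosα=-0.8660 sinα=-0.5000 | (1,2) | tMaxX 0.1848 tMaxY 1.0800 | tΔX 1.1547 tΔY 2.0000
    t=0.1848 [x] (0,2) — stop
  → r_2 = 0.1848
beam 3: φ=45°, α=300°
  cosα=0.5000 sinα=-0.8660 | (1,2) | tMaxX 1.6800 tMaxY 0.6235 | tΔX 2.0000 tΔY 1.1547
    t=0.6235 [y] (1,1) — stop
  → r_3 = 0.6235
beam 4: φ=135°, α=30°
  cosα=0.8660 sinα=0.5000 | (1,2) | tMaxX 0.9699 tMaxY 0.9200 | tΔX 1.1547 tΔY 2.0000
    t=0.9200 [y] (1,3)
    t=0.9699 [x] (2,3)
    t=2.1246 [x] (3,3)
    t=2.9200 [y] (3,4)
    t=3.2793 [x] (4,4)
    t=4.4341 [x] (5,4) — stop
  → r_4 = 4.4341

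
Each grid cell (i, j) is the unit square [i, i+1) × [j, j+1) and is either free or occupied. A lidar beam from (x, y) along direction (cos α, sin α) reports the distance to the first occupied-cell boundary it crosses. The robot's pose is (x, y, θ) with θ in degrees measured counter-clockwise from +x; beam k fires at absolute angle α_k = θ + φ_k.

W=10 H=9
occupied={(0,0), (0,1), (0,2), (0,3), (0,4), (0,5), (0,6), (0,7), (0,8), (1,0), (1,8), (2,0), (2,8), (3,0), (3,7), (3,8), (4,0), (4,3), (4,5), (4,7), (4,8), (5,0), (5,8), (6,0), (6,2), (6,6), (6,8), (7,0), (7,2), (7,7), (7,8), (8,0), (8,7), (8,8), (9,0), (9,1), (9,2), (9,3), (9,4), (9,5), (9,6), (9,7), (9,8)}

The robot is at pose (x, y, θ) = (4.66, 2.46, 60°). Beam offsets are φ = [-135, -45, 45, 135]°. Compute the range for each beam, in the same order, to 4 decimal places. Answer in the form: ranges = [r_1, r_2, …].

beam 1: φ=-135°, α=285°
  dir = (cos 285°, sin 285°) = (0.2588, -0.9659); from cell (4,2)
  next x-line at t=1.3137, next y-line at t=0.4762; Δt_x=3.8637, Δt_y=1.0353
    y: enter (4,1) at t=0.4762
    x: enter (5,1) at t=1.3137
    y: enter (5,0) at t=1.5115 ← occupied
  → r_1 = 1.5115
beam 2: φ=-45°, α=15°
  dir = (cos 15°, sin 15°) = (0.9659, 0.2588); from cell (4,2)
  next x-line at t=0.3520, next y-line at t=2.0864; Δt_x=1.0353, Δt_y=3.8637
    x: enter (5,2) at t=0.3520
    x: enter (6,2) at t=1.3873 ← occupied
  → r_2 = 1.3873
beam 3: φ=45°, α=105°
  dir = (cos 105°, sin 105°) = (-0.2588, 0.9659); from cell (4,2)
  next x-line at t=2.5500, next y-line at t=0.5590; Δt_x=3.8637, Δt_y=1.0353
    y: enter (4,3) at t=0.5590 ← occupied
  → r_3 = 0.5590
beam 4: φ=135°, α=195°
  dir = (cos 195°, sin 195°) = (-0.9659, -0.2588); from cell (4,2)
  next x-line at t=0.6833, next y-line at t=1.7773; Δt_x=1.0353, Δt_y=3.8637
    x: enter (3,2) at t=0.6833
    x: enter (2,2) at t=1.7186
    y: enter (2,1) at t=1.7773
    x: enter (1,1) at t=2.7538
    x: enter (0,1) at t=3.7891 ← occupied
  → r_4 = 3.7891

ranges = [1.5115, 1.3873, 0.5590, 3.7891]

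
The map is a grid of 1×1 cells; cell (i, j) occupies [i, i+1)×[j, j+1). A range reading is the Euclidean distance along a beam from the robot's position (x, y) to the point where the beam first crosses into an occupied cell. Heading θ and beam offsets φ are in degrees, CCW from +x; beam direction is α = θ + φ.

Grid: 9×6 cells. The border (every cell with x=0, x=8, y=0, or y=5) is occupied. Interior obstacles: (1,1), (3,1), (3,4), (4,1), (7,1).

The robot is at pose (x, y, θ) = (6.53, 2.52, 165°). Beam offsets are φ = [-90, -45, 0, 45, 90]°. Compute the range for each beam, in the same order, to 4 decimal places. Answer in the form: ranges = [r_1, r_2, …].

beam 1: φ=-90°, α=75°
  dir = (cos 75°, sin 75°) = (0.2588, 0.9659); from cell (6,2)
  next x-line at t=1.8159, next y-line at t=0.4969; Δt_x=3.8637, Δt_y=1.0353
    y: enter (6,3) at t=0.4969
    y: enter (6,4) at t=1.5322
    x: enter (7,4) at t=1.8159
    y: enter (7,5) at t=2.5675 ← occupied
  → r_1 = 2.5675
beam 2: φ=-45°, α=120°
  dir = (cos 120°, sin 120°) = (-0.5000, 0.8660); from cell (6,2)
  next x-line at t=1.0600, next y-line at t=0.5543; Δt_x=2.0000, Δt_y=1.1547
    y: enter (6,3) at t=0.5543
    x: enter (5,3) at t=1.0600
    y: enter (5,4) at t=1.7090
    y: enter (5,5) at t=2.8637 ← occupied
  → r_2 = 2.8637
beam 3: φ=0°, α=165°
  dir = (cos 165°, sin 165°) = (-0.9659, 0.2588); from cell (6,2)
  next x-line at t=0.5487, next y-line at t=1.8546; Δt_x=1.0353, Δt_y=3.8637
    x: enter (5,2) at t=0.5487
    x: enter (4,2) at t=1.5840
    y: enter (4,3) at t=1.8546
    x: enter (3,3) at t=2.6192
    x: enter (2,3) at t=3.6545
    x: enter (1,3) at t=4.6898
    y: enter (1,4) at t=5.7183
    x: enter (0,4) at t=5.7251 ← occupied
  → r_3 = 5.7251
beam 4: φ=45°, α=210°
  dir = (cos 210°, sin 210°) = (-0.8660, -0.5000); from cell (6,2)
  next x-line at t=0.6120, next y-line at t=1.0400; Δt_x=1.1547, Δt_y=2.0000
    x: enter (5,2) at t=0.6120
    y: enter (5,1) at t=1.0400
    x: enter (4,1) at t=1.7667 ← occupied
  → r_4 = 1.7667
beam 5: φ=90°, α=255°
  dir = (cos 255°, sin 255°) = (-0.2588, -0.9659); from cell (6,2)
  next x-line at t=2.0478, next y-line at t=0.5383; Δt_x=3.8637, Δt_y=1.0353
    y: enter (6,1) at t=0.5383
    y: enter (6,0) at t=1.5736 ← occupied
  → r_5 = 1.5736

ranges = [2.5675, 2.8637, 5.7251, 1.7667, 1.5736]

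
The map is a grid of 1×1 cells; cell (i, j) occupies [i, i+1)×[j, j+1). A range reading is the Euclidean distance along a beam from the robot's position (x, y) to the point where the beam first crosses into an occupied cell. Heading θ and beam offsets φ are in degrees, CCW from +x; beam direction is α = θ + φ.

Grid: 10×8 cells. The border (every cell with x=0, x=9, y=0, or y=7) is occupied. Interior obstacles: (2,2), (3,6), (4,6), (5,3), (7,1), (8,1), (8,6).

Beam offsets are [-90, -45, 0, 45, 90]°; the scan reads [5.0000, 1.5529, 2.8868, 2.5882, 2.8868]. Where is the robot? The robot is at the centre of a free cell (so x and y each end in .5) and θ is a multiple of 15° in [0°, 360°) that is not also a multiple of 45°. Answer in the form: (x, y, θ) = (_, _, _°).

Candidates: 41 free-cell centres × 16 headings = 656 poses. Raycast each; keep the one whose scan matches to 4 dp.
  (7.5, 6.5, 330°): beam 1 = 3.0000 ≠ 5.0000 ✗
  (3.5, 4.5, 30°): beam 1 = 4.0415 ≠ 5.0000 ✗
  (6.5, 5.5, 240°): beam 1 = 1.7321 ≠ 5.0000 ✗
  …
  (3.5, 4.5, 120°): r_1=5.0000, r_2=1.5529, r_3=2.8868, r_4=2.5882, r_5=2.8868 — all match ✓
No second candidate reproduces the full scan.

(x, y, θ) = (3.5, 4.5, 120°)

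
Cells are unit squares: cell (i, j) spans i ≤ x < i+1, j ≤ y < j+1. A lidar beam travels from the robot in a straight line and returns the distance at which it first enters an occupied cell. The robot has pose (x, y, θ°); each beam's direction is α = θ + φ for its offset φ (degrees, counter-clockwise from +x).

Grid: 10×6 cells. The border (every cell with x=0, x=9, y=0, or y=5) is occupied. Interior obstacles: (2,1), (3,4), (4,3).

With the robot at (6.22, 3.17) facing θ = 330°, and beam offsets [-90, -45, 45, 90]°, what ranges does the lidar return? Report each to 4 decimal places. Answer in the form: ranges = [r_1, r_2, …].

beam 1: φ=-90°, α=240°
  cosα=-0.5000 sinα=-0.8660 | (6,3) | tMaxX 0.4400 tMaxY 0.1963 | tΔX 2.0000 tΔY 1.1547
    t=0.1963 [y] (6,2)
    t=0.4400 [x] (5,2)
    t=1.3510 [y] (5,1)
    t=2.4400 [x] (4,1)
    t=2.5057 [y] (4,0) — stop
  → r_1 = 2.5057
beam 2: φ=-45°, α=285°
  cosα=0.2588 sinα=-0.9659 | (6,3) | tMaxX 3.0137 tMaxY 0.1760 | tΔX 3.8637 tΔY 1.0353
    t=0.1760 [y] (6,2)
    t=1.2113 [y] (6,1)
    t=2.2465 [y] (6,0) — stop
  → r_2 = 2.2465
beam 3: φ=45°, α=15°
  cosα=0.9659 sinα=0.2588 | (6,3) | tMaxX 0.8075 tMaxY 3.2069 | tΔX 1.0353 tΔY 3.8637
    t=0.8075 [x] (7,3)
    t=1.8428 [x] (8,3)
    t=2.8781 [x] (9,3) — stop
  → r_3 = 2.8781
beam 4: φ=90°, α=60°
  cosα=0.5000 sinα=0.8660 | (6,3) | tMaxX 1.5600 tMaxY 0.9584 | tΔX 2.0000 tΔY 1.1547
    t=0.9584 [y] (6,4)
    t=1.5600 [x] (7,4)
    t=2.1131 [y] (7,5) — stop
  → r_4 = 2.1131

ranges = [2.5057, 2.2465, 2.8781, 2.1131]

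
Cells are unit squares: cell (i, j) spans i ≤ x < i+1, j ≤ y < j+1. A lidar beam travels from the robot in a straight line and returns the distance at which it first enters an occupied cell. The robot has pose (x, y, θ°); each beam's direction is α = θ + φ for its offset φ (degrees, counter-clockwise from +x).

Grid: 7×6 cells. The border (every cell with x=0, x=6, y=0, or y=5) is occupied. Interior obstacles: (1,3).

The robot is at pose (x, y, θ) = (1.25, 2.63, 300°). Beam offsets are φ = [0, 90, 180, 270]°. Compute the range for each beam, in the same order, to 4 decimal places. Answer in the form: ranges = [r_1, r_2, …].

ranges = [1.8822, 0.7400, 0.4272, 0.2887]

beam 1: φ=0°, α=300°
  d=(0.5000,-0.8660)  start (1,2)  tX=1.5000 tY=0.7275  stride 1/|dx|=2.0000 1/|dy|=1.1547
    cross y-line → (1,1), t=0.7275
    cross x-line → (2,1), t=1.5000
    cross y-line → (2,0), t=1.8822 (wall)
  → r_1 = 1.8822
beam 2: φ=90°, α=30°
  d=(0.8660,0.5000)  start (1,2)  tX=0.8660 tY=0.7400  stride 1/|dx|=1.1547 1/|dy|=2.0000
    cross y-line → (1,3), t=0.7400 (wall)
  → r_2 = 0.7400
beam 3: φ=180°, α=120°
  d=(-0.5000,0.8660)  start (1,2)  tX=0.5000 tY=0.4272  stride 1/|dx|=2.0000 1/|dy|=1.1547
    cross y-line → (1,3), t=0.4272 (wall)
  → r_3 = 0.4272
beam 4: φ=270°, α=210°
  d=(-0.8660,-0.5000)  start (1,2)  tX=0.2887 tY=1.2600  stride 1/|dx|=1.1547 1/|dy|=2.0000
    cross x-line → (0,2), t=0.2887 (wall)
  → r_4 = 0.2887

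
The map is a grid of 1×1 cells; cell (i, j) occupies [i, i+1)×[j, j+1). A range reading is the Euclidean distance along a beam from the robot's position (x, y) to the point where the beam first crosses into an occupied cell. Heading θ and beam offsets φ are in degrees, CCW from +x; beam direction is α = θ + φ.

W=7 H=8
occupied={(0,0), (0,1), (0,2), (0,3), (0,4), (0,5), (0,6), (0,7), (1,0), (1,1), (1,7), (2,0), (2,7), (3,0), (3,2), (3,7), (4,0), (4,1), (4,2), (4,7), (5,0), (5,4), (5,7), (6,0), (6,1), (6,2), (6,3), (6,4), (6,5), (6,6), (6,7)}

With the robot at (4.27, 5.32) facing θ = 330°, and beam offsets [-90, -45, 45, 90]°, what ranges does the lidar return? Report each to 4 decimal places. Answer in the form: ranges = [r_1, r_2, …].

ranges = [4.5400, 2.4018, 1.7910, 1.9399]

beam 1: φ=-90°, α=240°
  cosα=-0.5000 sinα=-0.8660 | (4,5) | tMaxX 0.5400 tMaxY 0.3695 | tΔX 2.0000 tΔY 1.1547
    t=0.3695 [y] (4,4)
    t=0.5400 [x] (3,4)
    t=1.5242 [y] (3,3)
    t=2.5400 [x] (2,3)
    t=2.6789 [y] (2,2)
    t=3.8336 [y] (2,1)
    t=4.5400 [x] (1,1) — stop
  → r_1 = 4.5400
beam 2: φ=-45°, α=285°
  cosα=0.2588 sinα=-0.9659 | (4,5) | tMaxX 2.8205 tMaxY 0.3313 | tΔX 3.8637 tΔY 1.0353
    t=0.3313 [y] (4,4)
    t=1.3666 [y] (4,3)
    t=2.4018 [y] (4,2) — stop
  → r_2 = 2.4018
beam 3: φ=45°, α=15°
  cosα=0.9659 sinα=0.2588 | (4,5) | tMaxX 0.7558 tMaxY 2.6273 | tΔX 1.0353 tΔY 3.8637
    t=0.7558 [x] (5,5)
    t=1.7910 [x] (6,5) — stop
  → r_3 = 1.7910
beam 4: φ=90°, α=60°
  cosα=0.5000 sinα=0.8660 | (4,5) | tMaxX 1.4600 tMaxY 0.7852 | tΔX 2.0000 tΔY 1.1547
    t=0.7852 [y] (4,6)
    t=1.4600 [x] (5,6)
    t=1.9399 [y] (5,7) — stop
  → r_4 = 1.9399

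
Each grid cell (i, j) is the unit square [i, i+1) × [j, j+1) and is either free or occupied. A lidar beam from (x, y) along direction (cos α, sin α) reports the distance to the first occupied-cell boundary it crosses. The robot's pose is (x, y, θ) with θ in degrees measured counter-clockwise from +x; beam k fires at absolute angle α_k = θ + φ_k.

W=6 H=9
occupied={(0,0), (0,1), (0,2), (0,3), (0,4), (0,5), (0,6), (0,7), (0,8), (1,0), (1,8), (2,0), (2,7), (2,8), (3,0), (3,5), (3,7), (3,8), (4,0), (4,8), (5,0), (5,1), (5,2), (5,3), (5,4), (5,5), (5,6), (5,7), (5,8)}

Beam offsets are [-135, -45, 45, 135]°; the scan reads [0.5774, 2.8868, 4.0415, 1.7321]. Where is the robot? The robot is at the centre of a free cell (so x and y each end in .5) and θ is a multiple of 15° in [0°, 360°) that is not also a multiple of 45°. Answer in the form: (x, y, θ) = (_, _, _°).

Candidates: 25 free-cell centres × 16 headings = 400 poses. Raycast each; keep the one whose scan matches to 4 dp.
  (1.5, 4.5, 120°): beam 1 = 3.6235 ≠ 0.5774 ✗
  (1.5, 2.5, 345°): beam 2 = 1.7321 ≠ 2.8868 ✗
  (2.5, 4.5, 195°): beam 1 = 1.0000 ≠ 0.5774 ✗
  (1.5, 1.5, 300°): beam 1 = 0.5176 ≠ 0.5774 ✗
  …
  (3.5, 4.5, 195°): r_1=0.5774, r_2=2.8868, r_3=4.0415, r_4=1.7321 — all match ✓
No second candidate reproduces the full scan.

(x, y, θ) = (3.5, 4.5, 195°)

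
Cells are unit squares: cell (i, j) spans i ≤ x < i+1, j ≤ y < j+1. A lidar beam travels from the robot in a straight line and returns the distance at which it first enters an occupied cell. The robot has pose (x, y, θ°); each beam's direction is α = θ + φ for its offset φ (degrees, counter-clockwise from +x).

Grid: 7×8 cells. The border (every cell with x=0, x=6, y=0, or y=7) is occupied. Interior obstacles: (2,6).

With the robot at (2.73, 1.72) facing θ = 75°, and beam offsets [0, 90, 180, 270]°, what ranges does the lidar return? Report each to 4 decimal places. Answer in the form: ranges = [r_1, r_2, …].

beam 1: φ=0°, α=75°
  cosα=0.2588 sinα=0.9659 | (2,1) | tMaxX 1.0432 tMaxY 0.2899 | tΔX 3.8637 tΔY 1.0353
    t=0.2899 [y] (2,2)
    t=1.0432 [x] (3,2)
    t=1.3252 [y] (3,3)
    t=2.3604 [y] (3,4)
    t=3.3957 [y] (3,5)
    t=4.4310 [y] (3,6)
    t=4.9069 [x] (4,6)
    t=5.4663 [y] (4,7) — stop
  → r_1 = 5.4663
beam 2: φ=90°, α=165°
  cosα=-0.9659 sinα=0.2588 | (2,1) | tMaxX 0.7558 tMaxY 1.0818 | tΔX 1.0353 tΔY 3.8637
    t=0.7558 [x] (1,1)
    t=1.0818 [y] (1,2)
    t=1.7910 [x] (0,2) — stop
  → r_2 = 1.7910
beam 3: φ=180°, α=255°
  cosα=-0.2588 sinα=-0.9659 | (2,1) | tMaxX 2.8205 tMaxY 0.7454 | tΔX 3.8637 tΔY 1.0353
    t=0.7454 [y] (2,0) — stop
  → r_3 = 0.7454
beam 4: φ=270°, α=345°
  cosα=0.9659 sinα=-0.2588 | (2,1) | tMaxX 0.2795 tMaxY 2.7819 | tΔX 1.0353 tΔY 3.8637
    t=0.2795 [x] (3,1)
    t=1.3148 [x] (4,1)
    t=2.3501 [x] (5,1)
    t=2.7819 [y] (5,0) — stop
  → r_4 = 2.7819

ranges = [5.4663, 1.7910, 0.7454, 2.7819]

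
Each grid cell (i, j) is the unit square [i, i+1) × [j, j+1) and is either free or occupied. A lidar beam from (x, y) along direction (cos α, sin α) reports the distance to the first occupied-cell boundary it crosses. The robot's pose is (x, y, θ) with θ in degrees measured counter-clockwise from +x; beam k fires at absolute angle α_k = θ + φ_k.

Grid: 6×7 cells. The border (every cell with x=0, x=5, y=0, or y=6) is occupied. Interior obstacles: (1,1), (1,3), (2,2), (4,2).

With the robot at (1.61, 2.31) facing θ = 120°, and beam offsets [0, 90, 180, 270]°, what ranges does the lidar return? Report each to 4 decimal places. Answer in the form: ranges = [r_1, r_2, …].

ranges = [0.7967, 0.6200, 0.3580, 0.4503]

beam 1: φ=0°, α=120°
  dir = (cos 120°, sin 120°) = (-0.5000, 0.8660); from cell (1,2)
  next x-line at t=1.2200, next y-line at t=0.7967; Δt_x=2.0000, Δt_y=1.1547
    y: enter (1,3) at t=0.7967 ← occupied
  → r_1 = 0.7967
beam 2: φ=90°, α=210°
  dir = (cos 210°, sin 210°) = (-0.8660, -0.5000); from cell (1,2)
  next x-line at t=0.7044, next y-line at t=0.6200; Δt_x=1.1547, Δt_y=2.0000
    y: enter (1,1) at t=0.6200 ← occupied
  → r_2 = 0.6200
beam 3: φ=180°, α=300°
  dir = (cos 300°, sin 300°) = (0.5000, -0.8660); from cell (1,2)
  next x-line at t=0.7800, next y-line at t=0.3580; Δt_x=2.0000, Δt_y=1.1547
    y: enter (1,1) at t=0.3580 ← occupied
  → r_3 = 0.3580
beam 4: φ=270°, α=30°
  dir = (cos 30°, sin 30°) = (0.8660, 0.5000); from cell (1,2)
  next x-line at t=0.4503, next y-line at t=1.3800; Δt_x=1.1547, Δt_y=2.0000
    x: enter (2,2) at t=0.4503 ← occupied
  → r_4 = 0.4503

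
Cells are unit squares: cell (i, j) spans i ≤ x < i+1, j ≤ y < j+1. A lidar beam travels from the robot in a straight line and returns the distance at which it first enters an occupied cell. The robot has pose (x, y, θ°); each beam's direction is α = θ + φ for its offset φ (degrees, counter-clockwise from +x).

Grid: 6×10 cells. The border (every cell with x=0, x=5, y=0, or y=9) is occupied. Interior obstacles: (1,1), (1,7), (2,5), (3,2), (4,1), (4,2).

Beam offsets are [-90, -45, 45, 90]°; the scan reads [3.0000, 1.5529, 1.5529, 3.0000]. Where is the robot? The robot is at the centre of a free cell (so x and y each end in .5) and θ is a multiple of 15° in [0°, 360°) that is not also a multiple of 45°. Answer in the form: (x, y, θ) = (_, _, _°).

(x, y, θ) = (3.5, 4.5, 330°)

The pose lattice has 26·16 = 416 candidates. Test each by forward raycasting.
  (3.5, 1.5, 330°): beam 1 = 0.5774 ≠ 3.0000 ✗
  (3.5, 5.5, 75°): beam 1 = 1.5529 ≠ 3.0000 ✗
  (1.5, 8.5, 255°): beam 1 = 0.5176 ≠ 3.0000 ✗
  (3.5, 6.5, 60°): beam 1 = 1.7321 ≠ 3.0000 ✗
  …
  (3.5, 4.5, 330°): r_1=3.0000, r_2=1.5529, r_3=1.5529, r_4=3.0000 — all match ✓
Unique over the lattice → pose = (3.5, 4.5, 330°).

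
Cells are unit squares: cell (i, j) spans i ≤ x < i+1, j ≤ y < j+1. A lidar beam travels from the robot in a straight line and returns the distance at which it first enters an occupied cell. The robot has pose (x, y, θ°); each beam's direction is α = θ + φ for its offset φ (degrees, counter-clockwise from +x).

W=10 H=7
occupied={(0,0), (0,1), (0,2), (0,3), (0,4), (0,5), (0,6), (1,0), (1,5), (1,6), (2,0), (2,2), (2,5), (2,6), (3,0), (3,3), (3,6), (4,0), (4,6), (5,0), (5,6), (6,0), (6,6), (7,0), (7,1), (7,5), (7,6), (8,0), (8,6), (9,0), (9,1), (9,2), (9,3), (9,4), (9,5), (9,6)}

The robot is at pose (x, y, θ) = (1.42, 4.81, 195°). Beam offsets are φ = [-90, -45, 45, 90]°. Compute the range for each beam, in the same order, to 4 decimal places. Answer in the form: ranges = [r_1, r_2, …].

beam 1: φ=-90°, α=105°
  direction (-0.2588, 0.9659); cell (1,4); t to first gridline: x 1.6228, y 0.1967 (then +3.8637 / +1.0353)
    (1,5) via y @ 0.1967  # hit
  → r_1 = 0.1967
beam 2: φ=-45°, α=150°
  direction (-0.8660, 0.5000); cell (1,4); t to first gridline: x 0.4850, y 0.3800 (then +1.1547 / +2.0000)
    (1,5) via y @ 0.3800  # hit
  → r_2 = 0.3800
beam 3: φ=45°, α=240°
  direction (-0.5000, -0.8660); cell (1,4); t to first gridline: x 0.8400, y 0.9353 (then +2.0000 / +1.1547)
    (0,4) via x @ 0.8400  # hit
  → r_3 = 0.8400
beam 4: φ=90°, α=285°
  direction (0.2588, -0.9659); cell (1,4); t to first gridline: x 2.2409, y 0.8386 (then +3.8637 / +1.0353)
    (1,3) via y @ 0.8386
    (1,2) via y @ 1.8738
    (2,2) via x @ 2.2409  # hit
  → r_4 = 2.2409

ranges = [0.1967, 0.3800, 0.8400, 2.2409]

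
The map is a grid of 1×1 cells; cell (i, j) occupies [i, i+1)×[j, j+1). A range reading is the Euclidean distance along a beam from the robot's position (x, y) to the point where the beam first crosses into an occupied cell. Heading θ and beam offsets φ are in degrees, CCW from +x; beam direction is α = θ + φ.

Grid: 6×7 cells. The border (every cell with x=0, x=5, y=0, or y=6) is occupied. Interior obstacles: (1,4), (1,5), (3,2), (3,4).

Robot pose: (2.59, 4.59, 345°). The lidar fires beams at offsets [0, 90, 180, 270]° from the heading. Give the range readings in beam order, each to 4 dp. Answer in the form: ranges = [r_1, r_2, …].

ranges = [0.4245, 1.4597, 0.6108, 3.7166]

beam 1: φ=0°, α=345°
  cosα=0.9659 sinα=-0.2588 | (2,4) | tMaxX 0.4245 tMaxY 2.2796 | tΔX 1.0353 tΔY 3.8637
    t=0.4245 [x] (3,4) — stop
  → r_1 = 0.4245
beam 2: φ=90°, α=75°
  cosα=0.2588 sinα=0.9659 | (2,4) | tMaxX 1.5841 tMaxY 0.4245 | tΔX 3.8637 tΔY 1.0353
    t=0.4245 [y] (2,5)
    t=1.4597 [y] (2,6) — stop
  → r_2 = 1.4597
beam 3: φ=180°, α=165°
  cosα=-0.9659 sinα=0.2588 | (2,4) | tMaxX 0.6108 tMaxY 1.5841 | tΔX 1.0353 tΔY 3.8637
    t=0.6108 [x] (1,4) — stop
  → r_3 = 0.6108
beam 4: φ=270°, α=255°
  cosα=-0.2588 sinα=-0.9659 | (2,4) | tMaxX 2.2796 tMaxY 0.6108 | tΔX 3.8637 tΔY 1.0353
    t=0.6108 [y] (2,3)
    t=1.6461 [y] (2,2)
    t=2.2796 [x] (1,2)
    t=2.6814 [y] (1,1)
    t=3.7166 [y] (1,0) — stop
  → r_4 = 3.7166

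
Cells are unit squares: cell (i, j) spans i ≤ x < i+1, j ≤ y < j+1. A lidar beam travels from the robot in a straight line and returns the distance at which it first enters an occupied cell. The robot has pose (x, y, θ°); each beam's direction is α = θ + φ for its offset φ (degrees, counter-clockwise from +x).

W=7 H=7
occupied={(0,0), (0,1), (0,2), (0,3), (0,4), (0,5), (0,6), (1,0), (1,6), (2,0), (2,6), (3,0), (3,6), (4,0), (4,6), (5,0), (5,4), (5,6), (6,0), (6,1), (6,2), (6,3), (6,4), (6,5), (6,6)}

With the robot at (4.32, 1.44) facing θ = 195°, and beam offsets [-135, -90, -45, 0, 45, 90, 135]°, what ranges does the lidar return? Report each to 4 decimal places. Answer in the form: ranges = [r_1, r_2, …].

beam 1: φ=-135°, α=60°
  direction (0.5000, 0.8660); cell (4,1); t to first gridline: x 1.3600, y 0.6466 (then +2.0000 / +1.1547)
    (4,2) via y @ 0.6466
    (5,2) via x @ 1.3600
    (5,3) via y @ 1.8013
    (5,4) via y @ 2.9560  # hit
  → r_1 = 2.9560
beam 2: φ=-90°, α=105°
  direction (-0.2588, 0.9659); cell (4,1); t to first gridline: x 1.2364, y 0.5798 (then +3.8637 / +1.0353)
    (4,2) via y @ 0.5798
    (3,2) via x @ 1.2364
    (3,3) via y @ 1.6150
    (3,4) via y @ 2.6503
    (3,5) via y @ 3.6856
    (3,6) via y @ 4.7209  # hit
  → r_2 = 4.7209
beam 3: φ=-45°, α=150°
  direction (-0.8660, 0.5000); cell (4,1); t to first gridline: x 0.3695, y 1.1200 (then +1.1547 / +2.0000)
    (3,1) via x @ 0.3695
    (3,2) via y @ 1.1200
    (2,2) via x @ 1.5242
    (1,2) via x @ 2.6789
    (1,3) via y @ 3.1200
    (0,3) via x @ 3.8336  # hit
  → r_3 = 3.8336
beam 4: φ=0°, α=195°
  direction (-0.9659, -0.2588); cell (4,1); t to first gridline: x 0.3313, y 1.7000 (then +1.0353 / +3.8637)
    (3,1) via x @ 0.3313
    (2,1) via x @ 1.3666
    (2,0) via y @ 1.7000  # hit
  → r_4 = 1.7000
beam 5: φ=45°, α=240°
  direction (-0.5000, -0.8660); cell (4,1); t to first gridline: x 0.6400, y 0.5081 (then +2.0000 / +1.1547)
    (4,0) via y @ 0.5081  # hit
  → r_5 = 0.5081
beam 6: φ=90°, α=285°
  direction (0.2588, -0.9659); cell (4,1); t to first gridline: x 2.6273, y 0.4555 (then +3.8637 / +1.0353)
    (4,0) via y @ 0.4555  # hit
  → r_6 = 0.4555
beam 7: φ=135°, α=330°
  direction (0.8660, -0.5000); cell (4,1); t to first gridline: x 0.7852, y 0.8800 (then +1.1547 / +2.0000)
    (5,1) via x @ 0.7852
    (5,0) via y @ 0.8800  # hit
  → r_7 = 0.8800

ranges = [2.9560, 4.7209, 3.8336, 1.7000, 0.5081, 0.4555, 0.8800]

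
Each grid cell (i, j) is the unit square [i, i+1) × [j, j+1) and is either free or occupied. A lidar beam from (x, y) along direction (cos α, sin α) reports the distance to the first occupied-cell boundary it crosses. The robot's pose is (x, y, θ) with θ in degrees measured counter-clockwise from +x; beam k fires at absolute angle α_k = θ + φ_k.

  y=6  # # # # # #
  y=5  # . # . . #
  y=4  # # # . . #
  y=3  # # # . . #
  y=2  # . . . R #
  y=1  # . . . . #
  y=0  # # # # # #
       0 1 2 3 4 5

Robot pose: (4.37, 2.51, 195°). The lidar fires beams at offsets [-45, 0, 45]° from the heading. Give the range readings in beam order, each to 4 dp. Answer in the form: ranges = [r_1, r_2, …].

beam 1: φ=-45°, α=150°
  d=(-0.8660,0.5000)  start (4,2)  tX=0.4272 tY=0.9800  stride 1/|dx|=1.1547 1/|dy|=2.0000
    cross x-line → (3,2), t=0.4272
    cross y-line → (3,3), t=0.9800
    cross x-line → (2,3), t=1.5819 (wall)
  → r_1 = 1.5819
beam 2: φ=0°, α=195°
  d=(-0.9659,-0.2588)  start (4,2)  tX=0.3831 tY=1.9705  stride 1/|dx|=1.0353 1/|dy|=3.8637
    cross x-line → (3,2), t=0.3831
    cross x-line → (2,2), t=1.4183
    cross y-line → (2,1), t=1.9705
    cross x-line → (1,1), t=2.4536
    cross x-line → (0,1), t=3.4889 (wall)
  → r_2 = 3.4889
beam 3: φ=45°, α=240°
  d=(-0.5000,-0.8660)  start (4,2)  tX=0.7400 tY=0.5889  stride 1/|dx|=2.0000 1/|dy|=1.1547
    cross y-line → (4,1), t=0.5889
    cross x-line → (3,1), t=0.7400
    cross y-line → (3,0), t=1.7436 (wall)
  → r_3 = 1.7436

ranges = [1.5819, 3.4889, 1.7436]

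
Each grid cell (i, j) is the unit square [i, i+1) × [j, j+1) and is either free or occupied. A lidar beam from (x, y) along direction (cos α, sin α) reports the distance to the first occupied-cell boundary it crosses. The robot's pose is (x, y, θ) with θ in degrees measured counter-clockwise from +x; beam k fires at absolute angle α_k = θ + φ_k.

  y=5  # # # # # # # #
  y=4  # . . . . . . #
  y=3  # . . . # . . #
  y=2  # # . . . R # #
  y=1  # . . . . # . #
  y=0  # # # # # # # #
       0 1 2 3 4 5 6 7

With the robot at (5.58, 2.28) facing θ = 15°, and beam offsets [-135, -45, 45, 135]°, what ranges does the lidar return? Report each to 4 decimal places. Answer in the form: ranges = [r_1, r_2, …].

ranges = [0.3233, 0.4850, 2.8400, 1.4400]

beam 1: φ=-135°, α=240°
  cosα=-0.5000 sinα=-0.8660 | (5,2) | tMaxX 1.1600 tMaxY 0.3233 | tΔX 2.0000 tΔY 1.1547
    t=0.3233 [y] (5,1) — stop
  → r_1 = 0.3233
beam 2: φ=-45°, α=330°
  cosα=0.8660 sinα=-0.5000 | (5,2) | tMaxX 0.4850 tMaxY 0.5600 | tΔX 1.1547 tΔY 2.0000
    t=0.4850 [x] (6,2) — stop
  → r_2 = 0.4850
beam 3: φ=45°, α=60°
  cosα=0.5000 sinα=0.8660 | (5,2) | tMaxX 0.8400 tMaxY 0.8314 | tΔX 2.0000 tΔY 1.1547
    t=0.8314 [y] (5,3)
    t=0.8400 [x] (6,3)
    t=1.9861 [y] (6,4)
    t=2.8400 [x] (7,4) — stop
  → r_3 = 2.8400
beam 4: φ=135°, α=150°
  cosα=-0.8660 sinα=0.5000 | (5,2) | tMaxX 0.6697 tMaxY 1.4400 | tΔX 1.1547 tΔY 2.0000
    t=0.6697 [x] (4,2)
    t=1.4400 [y] (4,3) — stop
  → r_4 = 1.4400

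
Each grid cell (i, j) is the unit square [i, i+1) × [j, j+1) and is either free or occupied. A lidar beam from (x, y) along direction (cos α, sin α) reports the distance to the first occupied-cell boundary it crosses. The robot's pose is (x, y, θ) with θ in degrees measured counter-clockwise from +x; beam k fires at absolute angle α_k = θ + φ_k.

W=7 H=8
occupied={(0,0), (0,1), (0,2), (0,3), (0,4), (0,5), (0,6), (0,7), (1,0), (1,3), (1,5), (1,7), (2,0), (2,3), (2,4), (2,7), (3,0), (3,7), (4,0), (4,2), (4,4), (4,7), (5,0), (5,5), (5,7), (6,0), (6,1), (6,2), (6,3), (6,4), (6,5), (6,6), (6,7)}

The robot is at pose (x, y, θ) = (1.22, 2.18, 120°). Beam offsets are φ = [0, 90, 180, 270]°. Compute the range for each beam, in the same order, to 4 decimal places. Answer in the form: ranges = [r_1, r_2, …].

ranges = [0.4400, 0.2540, 1.3625, 1.6400]

beam 1: φ=0°, α=120°
  dir = (cos 120°, sin 120°) = (-0.5000, 0.8660); from cell (1,2)
  next x-line at t=0.4400, next y-line at t=0.9469; Δt_x=2.0000, Δt_y=1.1547
    x: enter (0,2) at t=0.4400 ← occupied
  → r_1 = 0.4400
beam 2: φ=90°, α=210°
  dir = (cos 210°, sin 210°) = (-0.8660, -0.5000); from cell (1,2)
  next x-line at t=0.2540, next y-line at t=0.3600; Δt_x=1.1547, Δt_y=2.0000
    x: enter (0,2) at t=0.2540 ← occupied
  → r_2 = 0.2540
beam 3: φ=180°, α=300°
  dir = (cos 300°, sin 300°) = (0.5000, -0.8660); from cell (1,2)
  next x-line at t=1.5600, next y-line at t=0.2078; Δt_x=2.0000, Δt_y=1.1547
    y: enter (1,1) at t=0.2078
    y: enter (1,0) at t=1.3625 ← occupied
  → r_3 = 1.3625
beam 4: φ=270°, α=30°
  dir = (cos 30°, sin 30°) = (0.8660, 0.5000); from cell (1,2)
  next x-line at t=0.9007, next y-line at t=1.6400; Δt_x=1.1547, Δt_y=2.0000
    x: enter (2,2) at t=0.9007
    y: enter (2,3) at t=1.6400 ← occupied
  → r_4 = 1.6400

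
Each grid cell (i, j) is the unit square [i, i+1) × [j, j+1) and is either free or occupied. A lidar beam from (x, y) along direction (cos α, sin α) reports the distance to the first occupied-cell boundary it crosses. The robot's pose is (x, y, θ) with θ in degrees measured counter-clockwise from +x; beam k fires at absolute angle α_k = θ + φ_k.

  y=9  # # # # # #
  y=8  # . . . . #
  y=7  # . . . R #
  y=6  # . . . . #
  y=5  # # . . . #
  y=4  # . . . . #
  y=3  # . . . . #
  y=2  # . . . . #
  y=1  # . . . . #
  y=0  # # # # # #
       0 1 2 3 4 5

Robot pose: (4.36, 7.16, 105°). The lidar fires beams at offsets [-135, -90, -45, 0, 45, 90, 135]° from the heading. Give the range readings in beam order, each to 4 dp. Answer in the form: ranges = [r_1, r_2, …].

ranges = [0.7390, 0.6626, 1.2800, 1.9049, 3.6800, 3.4785, 6.7200]

beam 1: φ=-135°, α=330°
  cosα=0.8660 sinα=-0.5000 | (4,7) | tMaxX 0.7390 tMaxY 0.3200 | tΔX 1.1547 tΔY 2.0000
    t=0.3200 [y] (4,6)
    t=0.7390 [x] (5,6) — stop
  → r_1 = 0.7390
beam 2: φ=-90°, α=15°
  cosα=0.9659 sinα=0.2588 | (4,7) | tMaxX 0.6626 tMaxY 3.2455 | tΔX 1.0353 tΔY 3.8637
    t=0.6626 [x] (5,7) — stop
  → r_2 = 0.6626
beam 3: φ=-45°, α=60°
  cosα=0.5000 sinα=0.8660 | (4,7) | tMaxX 1.2800 tMaxY 0.9699 | tΔX 2.0000 tΔY 1.1547
    t=0.9699 [y] (4,8)
    t=1.2800 [x] (5,8) — stop
  → r_3 = 1.2800
beam 4: φ=0°, α=105°
  cosα=-0.2588 sinα=0.9659 | (4,7) | tMaxX 1.3909 tMaxY 0.8696 | tΔX 3.8637 tΔY 1.0353
    t=0.8696 [y] (4,8)
    t=1.3909 [x] (3,8)
    t=1.9049 [y] (3,9) — stop
  → r_4 = 1.9049
beam 5: φ=45°, α=150°
  cosα=-0.8660 sinα=0.5000 | (4,7) | tMaxX 0.4157 tMaxY 1.6800 | tΔX 1.1547 tΔY 2.0000
    t=0.4157 [x] (3,7)
    t=1.5704 [x] (2,7)
    t=1.6800 [y] (2,8)
    t=2.7251 [x] (1,8)
    t=3.6800 [y] (1,9) — stop
  → r_5 = 3.6800
beam 6: φ=90°, α=195°
  cosα=-0.9659 sinα=-0.2588 | (4,7) | tMaxX 0.3727 tMaxY 0.6182 | tΔX 1.0353 tΔY 3.8637
    t=0.3727 [x] (3,7)
    t=0.6182 [y] (3,6)
    t=1.4080 [x] (2,6)
    t=2.4433 [x] (1,6)
    t=3.4785 [x] (0,6) — stop
  → r_6 = 3.4785
beam 7: φ=135°, α=240°
  cosα=-0.5000 sinα=-0.8660 | (4,7) | tMaxX 0.7200 tMaxY 0.1848 | tΔX 2.0000 tΔY 1.1547
    t=0.1848 [y] (4,6)
    t=0.7200 [x] (3,6)
    t=1.3395 [y] (3,5)
    t=2.4942 [y] (3,4)
    t=2.7200 [x] (2,4)
    t=3.6489 [y] (2,3)
    t=4.7200 [x] (1,3)
    t=4.8036 [y] (1,2)
    t=5.9583 [y] (1,1)
    t=6.7200 [x] (0,1) — stop
  → r_7 = 6.7200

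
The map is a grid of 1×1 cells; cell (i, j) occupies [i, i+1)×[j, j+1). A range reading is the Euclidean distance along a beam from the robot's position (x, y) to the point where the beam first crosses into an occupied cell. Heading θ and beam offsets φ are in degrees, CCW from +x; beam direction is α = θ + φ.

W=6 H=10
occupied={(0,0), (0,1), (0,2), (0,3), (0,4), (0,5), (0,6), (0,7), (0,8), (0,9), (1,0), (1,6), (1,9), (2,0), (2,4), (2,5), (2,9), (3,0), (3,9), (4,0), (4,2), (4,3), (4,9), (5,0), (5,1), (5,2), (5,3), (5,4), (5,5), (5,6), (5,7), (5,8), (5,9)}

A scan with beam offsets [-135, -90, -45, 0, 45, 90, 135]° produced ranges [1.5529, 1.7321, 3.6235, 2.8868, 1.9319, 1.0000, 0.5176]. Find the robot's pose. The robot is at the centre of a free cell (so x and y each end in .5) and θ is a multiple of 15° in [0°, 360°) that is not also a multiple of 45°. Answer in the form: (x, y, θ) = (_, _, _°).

The pose lattice has 27·16 = 432 candidates. Test each by forward raycasting.
  (4.5, 5.5, 330°): beam 2 = 5.1962 ≠ 1.7321 ✗
  (4.5, 7.5, 285°): beam 1 = 3.0000 ≠ 1.5529 ✗
  (2.5, 1.5, 240°): beam 1 = 4.6587 ≠ 1.5529 ✗
  …
  (1.5, 2.5, 30°): r_1=1.5529, r_2=1.7321, r_3=3.6235, r_4=2.8868, r_5=1.9319, r_6=1.0000, r_7=0.5176 — all match ✓
No second candidate reproduces the full scan.

(x, y, θ) = (1.5, 2.5, 30°)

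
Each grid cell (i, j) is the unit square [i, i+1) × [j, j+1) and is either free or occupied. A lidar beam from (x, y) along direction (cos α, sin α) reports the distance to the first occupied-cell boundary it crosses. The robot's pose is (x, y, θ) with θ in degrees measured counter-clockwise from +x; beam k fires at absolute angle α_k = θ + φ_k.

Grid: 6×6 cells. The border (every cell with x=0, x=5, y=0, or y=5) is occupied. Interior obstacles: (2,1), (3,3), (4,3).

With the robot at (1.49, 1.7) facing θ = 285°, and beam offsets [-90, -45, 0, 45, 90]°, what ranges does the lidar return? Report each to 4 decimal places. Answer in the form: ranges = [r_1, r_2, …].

ranges = [0.5073, 0.8083, 0.7247, 0.5889, 0.5280]

beam 1: φ=-90°, α=195°
  d=(-0.9659,-0.2588)  start (1,1)  tX=0.5073 tY=2.7046  stride 1/|dx|=1.0353 1/|dy|=3.8637
    cross x-line → (0,1), t=0.5073 (wall)
  → r_1 = 0.5073
beam 2: φ=-45°, α=240°
  d=(-0.5000,-0.8660)  start (1,1)  tX=0.9800 tY=0.8083  stride 1/|dx|=2.0000 1/|dy|=1.1547
    cross y-line → (1,0), t=0.8083 (wall)
  → r_2 = 0.8083
beam 3: φ=0°, α=285°
  d=(0.2588,-0.9659)  start (1,1)  tX=1.9705 tY=0.7247  stride 1/|dx|=3.8637 1/|dy|=1.0353
    cross y-line → (1,0), t=0.7247 (wall)
  → r_3 = 0.7247
beam 4: φ=45°, α=330°
  d=(0.8660,-0.5000)  start (1,1)  tX=0.5889 tY=1.4000  stride 1/|dx|=1.1547 1/|dy|=2.0000
    cross x-line → (2,1), t=0.5889 (wall)
  → r_4 = 0.5889
beam 5: φ=90°, α=15°
  d=(0.9659,0.2588)  start (1,1)  tX=0.5280 tY=1.1591  stride 1/|dx|=1.0353 1/|dy|=3.8637
    cross x-line → (2,1), t=0.5280 (wall)
  → r_5 = 0.5280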